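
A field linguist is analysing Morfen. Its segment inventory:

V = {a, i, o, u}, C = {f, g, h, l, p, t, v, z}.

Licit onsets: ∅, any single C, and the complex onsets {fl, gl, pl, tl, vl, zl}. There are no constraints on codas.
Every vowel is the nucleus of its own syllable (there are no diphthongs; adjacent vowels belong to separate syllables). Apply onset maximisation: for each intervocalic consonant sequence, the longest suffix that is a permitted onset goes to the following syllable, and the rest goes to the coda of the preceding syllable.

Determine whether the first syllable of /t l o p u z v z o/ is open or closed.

open

Vowels present: o, u, o; each is a nucleus, giving 3 syllables.
Between /o/ (V1) and /u/ (V2): /p/ → onset of the next syllable (single consonants are always licit onsets).
Between /u/ (V2) and /o/ (V3): /zvz/; trying suffixes from longest down, /z/ is the first permitted one, so coda /zv/ | onset /z/.
Syllabification: tlo.puzv.zo.
Syllable 1 is /tlo/; it ends in its nucleus with no coda, so it is open.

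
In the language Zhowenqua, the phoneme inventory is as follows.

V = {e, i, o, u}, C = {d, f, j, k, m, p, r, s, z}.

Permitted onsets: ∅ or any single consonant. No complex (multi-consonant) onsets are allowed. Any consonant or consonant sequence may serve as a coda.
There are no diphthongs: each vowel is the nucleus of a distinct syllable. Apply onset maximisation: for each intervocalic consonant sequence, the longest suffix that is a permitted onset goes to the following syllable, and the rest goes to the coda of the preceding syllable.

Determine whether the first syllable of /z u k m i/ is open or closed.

closed

The vowels are u, i — 2 nuclei, so 2 syllables.
σ1/σ2 boundary: /km/ splits as /k/ + /m/ (/m/ is the longest suffix that is a licit onset).
Putting it together: zuk.mi.
Syllable 1 is /zuk/ with coda /k/, so it is closed.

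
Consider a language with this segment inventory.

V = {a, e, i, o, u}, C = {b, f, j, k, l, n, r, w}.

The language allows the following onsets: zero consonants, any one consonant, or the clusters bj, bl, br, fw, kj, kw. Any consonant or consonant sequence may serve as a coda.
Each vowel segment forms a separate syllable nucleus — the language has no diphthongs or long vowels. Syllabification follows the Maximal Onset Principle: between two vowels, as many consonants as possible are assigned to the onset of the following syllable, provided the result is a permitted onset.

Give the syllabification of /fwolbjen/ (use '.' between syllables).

fwol.bjen

Nuclei (vowels): o, e → 2 syllables.
σ1/σ2 boundary: cluster /lbj/ — the longest permitted-onset suffix is /bj/; onset = /bj/, preceding coda = /l/.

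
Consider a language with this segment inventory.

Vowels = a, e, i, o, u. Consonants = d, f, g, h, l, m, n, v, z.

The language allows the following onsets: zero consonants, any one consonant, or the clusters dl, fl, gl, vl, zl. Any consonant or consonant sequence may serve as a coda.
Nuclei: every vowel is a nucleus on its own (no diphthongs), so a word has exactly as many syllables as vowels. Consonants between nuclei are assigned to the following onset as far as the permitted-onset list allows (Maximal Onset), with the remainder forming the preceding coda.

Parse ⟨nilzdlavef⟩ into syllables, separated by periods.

Nuclei (vowels): i, a, e → 3 syllables.
σ1/σ2 boundary: cluster /lzdl/ — the longest permitted-onset suffix is /dl/; onset = /dl/, preceding coda = /lz/.
σ2/σ3 boundary: just /v/ — single C goes to the following onset.

nilz.dla.vef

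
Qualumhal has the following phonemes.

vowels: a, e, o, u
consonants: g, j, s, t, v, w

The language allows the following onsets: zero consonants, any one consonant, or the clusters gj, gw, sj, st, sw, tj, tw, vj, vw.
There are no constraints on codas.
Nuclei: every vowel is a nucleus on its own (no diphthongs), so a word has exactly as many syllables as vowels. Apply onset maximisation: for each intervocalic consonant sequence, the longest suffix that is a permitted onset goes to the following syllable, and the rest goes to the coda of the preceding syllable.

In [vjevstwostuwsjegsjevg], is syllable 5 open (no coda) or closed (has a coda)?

Vowels present: e, o, u, e, e; each is a nucleus, giving 5 syllables.
/e…o/ gap (V1→V2): /vstw/; trying suffixes from longest down, /tw/ is the first permitted one, so coda /vs/ | onset /tw/.
/o…u/ gap (V2→V3): /st/ — entire cluster is a permitted onset → onset /st/, coda ∅.
/u…e/ gap (V3→V4): /wsj/ splits as /w/ + /sj/ (/sj/ is the longest suffix that is a licit onset).
/e…e/ gap (V4→V5): /gsj/; trying suffixes from longest down, /sj/ is the first permitted one, so coda /g/ | onset /sj/.
Syllabification: vjevs.two.stuw.sjeg.sjevg.
Syllable 5 is /sjevg/ with coda /vg/, so it is closed.

closed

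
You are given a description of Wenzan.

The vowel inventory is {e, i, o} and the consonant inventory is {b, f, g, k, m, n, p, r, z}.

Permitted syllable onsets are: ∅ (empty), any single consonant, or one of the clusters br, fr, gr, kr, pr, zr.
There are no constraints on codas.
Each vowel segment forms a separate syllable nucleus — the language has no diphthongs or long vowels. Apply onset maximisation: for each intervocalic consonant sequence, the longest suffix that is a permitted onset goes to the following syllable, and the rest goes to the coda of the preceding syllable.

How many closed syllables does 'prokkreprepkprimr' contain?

Nuclei (vowels): o, e, e, i → 4 syllables.
V1 /o/ – V2 /e/: cluster /kkr/ — the longest permitted-onset suffix is /kr/; onset = /kr/, preceding coda = /k/.
V2 /e/ – V3 /e/: cluster /pr/ — /pr/ is itself a permitted onset, so the whole cluster goes right; preceding coda = ∅.
V3 /e/ – V4 /i/: /pkpr/ — longest licit onset from the right is /pr/, leaving /pk/ as coda.
Syllabification: prok.kre.prepk.primr.
Classifying each syllable: /prok/ (closed), /kre/ (open), /prepk/ (closed), /primr/ (closed).
Closed syllables: 3.

3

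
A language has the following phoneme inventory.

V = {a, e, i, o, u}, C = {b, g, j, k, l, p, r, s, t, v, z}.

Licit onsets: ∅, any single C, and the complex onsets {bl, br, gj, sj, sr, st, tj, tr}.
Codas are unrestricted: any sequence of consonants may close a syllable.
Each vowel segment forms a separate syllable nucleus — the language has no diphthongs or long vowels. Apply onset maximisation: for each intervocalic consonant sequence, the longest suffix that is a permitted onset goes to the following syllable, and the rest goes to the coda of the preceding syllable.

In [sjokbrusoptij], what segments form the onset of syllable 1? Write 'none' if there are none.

Vowels present: o, u, o, i; each is a nucleus, giving 4 syllables.
V1 /o/ – V2 /u/: /kbr/ splits as /k/ + /br/ (/br/ is the longest suffix that is a licit onset).
V2 /u/ – V3 /o/: just /s/ — single C goes to the following onset.
V3 /o/ – V4 /i/: cluster /pt/ — the longest permitted-onset suffix is /t/; onset = /t/, preceding coda = /p/.
Result: sjok.bru.sop.tij.
Syllable 1 is /sjok/: onset /sj/, nucleus /o/, coda /k/.

sj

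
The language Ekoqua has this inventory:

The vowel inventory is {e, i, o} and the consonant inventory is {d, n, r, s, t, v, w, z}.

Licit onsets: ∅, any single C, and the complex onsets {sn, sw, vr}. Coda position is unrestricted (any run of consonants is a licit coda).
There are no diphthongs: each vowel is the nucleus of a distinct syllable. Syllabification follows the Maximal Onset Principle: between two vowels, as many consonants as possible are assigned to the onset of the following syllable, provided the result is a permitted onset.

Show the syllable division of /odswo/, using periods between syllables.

od.swo

Vowels present: o, o; each is a nucleus, giving 2 syllables.
σ1/σ2 boundary: cluster /dsw/ — the longest permitted-onset suffix is /sw/; onset = /sw/, preceding coda = /d/.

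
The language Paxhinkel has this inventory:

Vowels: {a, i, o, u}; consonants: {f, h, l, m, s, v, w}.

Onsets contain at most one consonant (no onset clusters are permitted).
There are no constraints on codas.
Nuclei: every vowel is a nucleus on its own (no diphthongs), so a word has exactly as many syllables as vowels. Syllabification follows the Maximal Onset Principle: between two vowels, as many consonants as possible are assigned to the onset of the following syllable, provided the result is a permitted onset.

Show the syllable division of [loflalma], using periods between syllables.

lof.lal.ma

Vowels present: o, a, a; each is a nucleus, giving 3 syllables.
/o…a/ gap (V1→V2): /fl/; trying suffixes from longest down, /l/ is the first permitted one, so coda /f/ | onset /l/.
/a…a/ gap (V2→V3): /lm/ — longest licit onset from the right is /m/, leaving /l/ as coda.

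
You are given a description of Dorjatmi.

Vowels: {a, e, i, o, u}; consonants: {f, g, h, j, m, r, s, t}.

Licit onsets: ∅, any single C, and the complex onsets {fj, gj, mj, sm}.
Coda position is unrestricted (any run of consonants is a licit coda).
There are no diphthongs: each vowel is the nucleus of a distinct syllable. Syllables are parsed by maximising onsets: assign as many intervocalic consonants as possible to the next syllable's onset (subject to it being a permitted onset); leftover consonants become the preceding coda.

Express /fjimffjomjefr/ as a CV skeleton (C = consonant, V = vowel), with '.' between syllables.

CCVCC.CCV.CCVCC

Nuclei (vowels): i, o, e → 3 syllables.
Between /i/ (V1) and /o/ (V2): /mffj/ — longest licit onset from the right is /fj/, leaving /mf/ as coda.
Between /o/ (V2) and /e/ (V3): cluster /mj/ — /mj/ is itself a permitted onset, so the whole cluster goes right; preceding coda = ∅.
Syllabification: fjimf.fjo.mjefr.
Mapping each syllable to C/V: /fjimf/ → CCVCC, /fjo/ → CCV, /mjefr/ → CCVCC.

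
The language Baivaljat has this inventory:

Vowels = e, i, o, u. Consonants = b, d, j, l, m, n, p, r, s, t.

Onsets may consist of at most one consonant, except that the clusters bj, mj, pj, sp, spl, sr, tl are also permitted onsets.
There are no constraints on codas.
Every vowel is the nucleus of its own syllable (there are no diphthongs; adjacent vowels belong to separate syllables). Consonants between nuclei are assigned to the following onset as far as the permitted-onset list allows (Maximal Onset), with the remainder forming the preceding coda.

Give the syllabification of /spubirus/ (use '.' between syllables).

Nuclei (vowels): u, i, u → 3 syllables.
Between /u/ (V1) and /i/ (V2): /b/ → onset of the next syllable (single consonants are always licit onsets).
Between /i/ (V2) and /u/ (V3): just /r/ — single C goes to the following onset.

spu.bi.rus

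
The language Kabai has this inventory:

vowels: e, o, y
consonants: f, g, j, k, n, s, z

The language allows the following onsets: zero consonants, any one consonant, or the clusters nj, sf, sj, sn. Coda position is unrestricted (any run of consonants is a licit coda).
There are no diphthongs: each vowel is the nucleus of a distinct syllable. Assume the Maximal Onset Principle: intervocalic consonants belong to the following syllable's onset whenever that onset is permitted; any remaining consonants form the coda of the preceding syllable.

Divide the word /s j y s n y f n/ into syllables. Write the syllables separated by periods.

sjy.snyfn

The vowels are y, y — 2 nuclei, so 2 syllables.
Between /y/ (V1) and /y/ (V2): /sn/ — entire cluster is a permitted onset → onset /sn/, coda ∅.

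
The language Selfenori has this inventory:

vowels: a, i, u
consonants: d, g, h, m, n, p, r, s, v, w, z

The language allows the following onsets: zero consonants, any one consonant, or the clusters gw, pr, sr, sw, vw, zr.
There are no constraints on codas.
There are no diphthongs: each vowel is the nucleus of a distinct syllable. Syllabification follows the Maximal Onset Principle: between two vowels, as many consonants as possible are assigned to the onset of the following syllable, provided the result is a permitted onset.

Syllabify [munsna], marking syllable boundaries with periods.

Nuclei (vowels): u, a → 2 syllables.
V1 /u/ – V2 /a/: /nsn/ splits as /ns/ + /n/ (/n/ is the longest suffix that is a licit onset).

muns.na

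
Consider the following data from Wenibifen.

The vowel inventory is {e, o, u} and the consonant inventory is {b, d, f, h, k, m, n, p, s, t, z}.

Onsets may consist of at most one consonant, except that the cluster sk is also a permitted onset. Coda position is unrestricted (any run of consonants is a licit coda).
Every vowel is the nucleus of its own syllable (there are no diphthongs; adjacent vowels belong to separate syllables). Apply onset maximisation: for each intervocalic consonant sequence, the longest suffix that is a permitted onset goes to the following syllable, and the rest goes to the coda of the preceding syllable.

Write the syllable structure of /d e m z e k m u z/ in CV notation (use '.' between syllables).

CVC.CVC.CVC

Nuclei (vowels): e, e, u → 3 syllables.
V1 /e/ – V2 /e/: /mz/ — longest licit onset from the right is /z/, leaving /m/ as coda.
V2 /e/ – V3 /u/: cluster /km/ — the longest permitted-onset suffix is /m/; onset = /m/, preceding coda = /k/.
Syllabification: dem.zek.muz.
Mapping each syllable to C/V: /dem/ → CVC, /zek/ → CVC, /muz/ → CVC.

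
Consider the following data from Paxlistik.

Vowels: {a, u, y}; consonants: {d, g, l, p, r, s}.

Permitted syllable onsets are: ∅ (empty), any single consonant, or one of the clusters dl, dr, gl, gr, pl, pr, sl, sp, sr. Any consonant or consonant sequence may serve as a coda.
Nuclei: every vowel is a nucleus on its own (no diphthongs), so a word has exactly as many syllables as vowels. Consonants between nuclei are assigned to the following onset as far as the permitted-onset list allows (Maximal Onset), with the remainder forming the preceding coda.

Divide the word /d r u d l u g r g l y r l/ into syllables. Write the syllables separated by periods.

dru.dlugr.glyrl

The vowels are u, u, y — 3 nuclei, so 3 syllables.
Between /u/ (V1) and /u/ (V2): cluster /dl/ — /dl/ is itself a permitted onset, so the whole cluster goes right; preceding coda = ∅.
Between /u/ (V2) and /y/ (V3): /grgl/ — longest licit onset from the right is /gl/, leaving /gr/ as coda.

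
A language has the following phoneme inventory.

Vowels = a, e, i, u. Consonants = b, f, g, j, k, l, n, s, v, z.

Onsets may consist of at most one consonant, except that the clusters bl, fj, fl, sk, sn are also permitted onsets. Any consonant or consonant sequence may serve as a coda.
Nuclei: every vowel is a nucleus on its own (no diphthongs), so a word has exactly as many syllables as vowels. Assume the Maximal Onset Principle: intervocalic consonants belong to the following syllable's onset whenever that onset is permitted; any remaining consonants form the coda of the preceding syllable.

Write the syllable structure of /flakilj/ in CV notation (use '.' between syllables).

Vowels present: a, i; each is a nucleus, giving 2 syllables.
V1 /a/ – V2 /i/: /k/ is a single consonant, so it becomes the next onset.
Putting it together: fla.kilj.
Mapping each syllable to C/V: /fla/ → CCV, /kilj/ → CVCC.

CCV.CVCC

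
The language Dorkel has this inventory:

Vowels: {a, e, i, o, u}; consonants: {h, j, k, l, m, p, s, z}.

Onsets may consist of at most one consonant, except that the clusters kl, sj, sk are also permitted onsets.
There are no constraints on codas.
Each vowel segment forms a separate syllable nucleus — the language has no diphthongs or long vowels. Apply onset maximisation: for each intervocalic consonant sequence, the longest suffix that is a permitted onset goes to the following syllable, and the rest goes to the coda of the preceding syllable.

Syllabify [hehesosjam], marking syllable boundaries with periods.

he.he.so.sjam

Nuclei (vowels): e, e, o, a → 4 syllables.
V1 /e/ – V2 /e/: /h/ is a single consonant, so it becomes the next onset.
V2 /e/ – V3 /o/: /s/ is a single consonant, so it becomes the next onset.
V3 /o/ – V4 /a/: /sj/ — entire cluster is a permitted onset → onset /sj/, coda ∅.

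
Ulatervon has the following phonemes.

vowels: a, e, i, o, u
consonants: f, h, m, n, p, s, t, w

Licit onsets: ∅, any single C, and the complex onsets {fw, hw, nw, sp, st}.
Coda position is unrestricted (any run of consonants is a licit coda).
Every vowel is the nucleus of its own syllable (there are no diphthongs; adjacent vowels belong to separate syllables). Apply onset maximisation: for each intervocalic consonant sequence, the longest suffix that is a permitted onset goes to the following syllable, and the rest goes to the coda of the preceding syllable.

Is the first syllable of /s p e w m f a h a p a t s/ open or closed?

closed

The vowels are e, a, a, a — 4 nuclei, so 4 syllables.
V1 /e/ – V2 /a/: /wmf/ splits as /wm/ + /f/ (/f/ is the longest suffix that is a licit onset).
V2 /a/ – V3 /a/: /h/ is a single consonant, so it becomes the next onset.
V3 /a/ – V4 /a/: /p/ is a single consonant, so it becomes the next onset.
Syllabification: spewm.fa.ha.pats.
Syllable 1 is /spewm/ with coda /wm/, so it is closed.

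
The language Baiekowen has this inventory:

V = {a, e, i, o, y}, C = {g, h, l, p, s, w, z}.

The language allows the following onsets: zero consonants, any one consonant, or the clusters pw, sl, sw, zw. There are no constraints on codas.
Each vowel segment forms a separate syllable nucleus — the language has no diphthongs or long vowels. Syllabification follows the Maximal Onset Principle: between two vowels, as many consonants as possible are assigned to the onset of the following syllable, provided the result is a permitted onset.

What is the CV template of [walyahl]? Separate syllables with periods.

Nuclei (vowels): a, y, a → 3 syllables.
/a…y/ gap (V1→V2): /l/ is a single consonant, so it becomes the next onset.
/y…a/ gap (V2→V3): nothing intervenes; syllable break is V.V.
Syllabification: wa.ly.ahl.
Mapping each syllable to C/V: /wa/ → CV, /ly/ → CV, /ahl/ → VCC.

CV.CV.VCC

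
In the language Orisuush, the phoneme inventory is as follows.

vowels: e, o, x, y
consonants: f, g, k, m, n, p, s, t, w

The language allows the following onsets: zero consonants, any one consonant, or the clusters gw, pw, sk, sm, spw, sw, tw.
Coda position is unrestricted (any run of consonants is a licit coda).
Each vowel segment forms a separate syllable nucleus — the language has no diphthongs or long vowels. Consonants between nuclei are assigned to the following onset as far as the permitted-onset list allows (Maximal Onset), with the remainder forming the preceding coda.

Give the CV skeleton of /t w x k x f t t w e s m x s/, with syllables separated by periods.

The vowels are x, x, e, x — 4 nuclei, so 4 syllables.
V1 /x/ – V2 /x/: /k/ is a single consonant, so it becomes the next onset.
V2 /x/ – V3 /e/: /fttw/; trying suffixes from longest down, /tw/ is the first permitted one, so coda /ft/ | onset /tw/.
V3 /e/ – V4 /x/: /sm/ is a licit onset in full, so it all attaches to the next syllable.
Putting it together: twx.kxft.twe.smxs.
Mapping each syllable to C/V: /twx/ → CCV, /kxft/ → CVCC, /twe/ → CCV, /smxs/ → CCVC.

CCV.CVCC.CCV.CCVC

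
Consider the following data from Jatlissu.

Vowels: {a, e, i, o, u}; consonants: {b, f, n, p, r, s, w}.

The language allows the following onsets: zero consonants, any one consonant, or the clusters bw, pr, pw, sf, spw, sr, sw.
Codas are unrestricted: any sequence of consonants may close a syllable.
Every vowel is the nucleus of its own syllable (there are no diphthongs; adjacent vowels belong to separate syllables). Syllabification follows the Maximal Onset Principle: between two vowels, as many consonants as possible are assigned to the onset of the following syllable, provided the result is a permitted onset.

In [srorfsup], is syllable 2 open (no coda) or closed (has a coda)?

closed

Vowels present: o, u; each is a nucleus, giving 2 syllables.
V1 /o/ – V2 /u/: /rfs/ — longest licit onset from the right is /s/, leaving /rf/ as coda.
Result: srorf.sup.
Syllable 2 is /sup/ with coda /p/, so it is closed.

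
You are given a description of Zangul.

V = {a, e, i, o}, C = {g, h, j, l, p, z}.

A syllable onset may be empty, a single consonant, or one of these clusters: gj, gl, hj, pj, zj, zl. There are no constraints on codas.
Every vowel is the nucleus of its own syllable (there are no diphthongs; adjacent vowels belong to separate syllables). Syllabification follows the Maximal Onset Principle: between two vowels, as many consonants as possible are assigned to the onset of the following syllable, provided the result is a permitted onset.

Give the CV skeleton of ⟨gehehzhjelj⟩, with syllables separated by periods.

Vowels present: e, e, e; each is a nucleus, giving 3 syllables.
/e…e/ gap (V1→V2): /h/ → onset of the next syllable (single consonants are always licit onsets).
/e…e/ gap (V2→V3): /hzhj/; trying suffixes from longest down, /hj/ is the first permitted one, so coda /hz/ | onset /hj/.
Putting it together: ge.hehz.hjelj.
Mapping each syllable to C/V: /ge/ → CV, /hehz/ → CVCC, /hjelj/ → CCVCC.

CV.CVCC.CCVCC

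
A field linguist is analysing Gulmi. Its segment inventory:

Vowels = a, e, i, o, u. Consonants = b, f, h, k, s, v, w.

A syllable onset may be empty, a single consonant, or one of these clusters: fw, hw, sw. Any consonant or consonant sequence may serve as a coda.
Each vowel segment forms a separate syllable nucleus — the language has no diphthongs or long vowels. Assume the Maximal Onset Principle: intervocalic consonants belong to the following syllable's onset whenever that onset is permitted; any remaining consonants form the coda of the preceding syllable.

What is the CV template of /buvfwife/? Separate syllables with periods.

The vowels are u, i, e — 3 nuclei, so 3 syllables.
σ1/σ2 boundary: cluster /vfw/ — the longest permitted-onset suffix is /fw/; onset = /fw/, preceding coda = /v/.
σ2/σ3 boundary: /f/ is a single consonant, so it becomes the next onset.
So the parse is buv.fwi.fe.
Mapping each syllable to C/V: /buv/ → CVC, /fwi/ → CCV, /fe/ → CV.

CVC.CCV.CV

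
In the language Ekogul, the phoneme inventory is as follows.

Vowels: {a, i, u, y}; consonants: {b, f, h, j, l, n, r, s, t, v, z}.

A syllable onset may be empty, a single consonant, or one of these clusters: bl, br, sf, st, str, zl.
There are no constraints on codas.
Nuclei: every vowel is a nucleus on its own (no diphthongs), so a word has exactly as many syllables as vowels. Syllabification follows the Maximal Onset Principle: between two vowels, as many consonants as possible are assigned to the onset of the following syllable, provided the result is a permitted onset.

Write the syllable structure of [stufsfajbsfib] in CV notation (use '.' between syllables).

CCVC.CCVCC.CCVC

Vowels present: u, a, i; each is a nucleus, giving 3 syllables.
σ1/σ2 boundary: /fsf/ — longest licit onset from the right is /sf/, leaving /f/ as coda.
σ2/σ3 boundary: /jbsf/ — longest licit onset from the right is /sf/, leaving /jb/ as coda.
Putting it together: stuf.sfajb.sfib.
Mapping each syllable to C/V: /stuf/ → CCVC, /sfajb/ → CCVCC, /sfib/ → CCVC.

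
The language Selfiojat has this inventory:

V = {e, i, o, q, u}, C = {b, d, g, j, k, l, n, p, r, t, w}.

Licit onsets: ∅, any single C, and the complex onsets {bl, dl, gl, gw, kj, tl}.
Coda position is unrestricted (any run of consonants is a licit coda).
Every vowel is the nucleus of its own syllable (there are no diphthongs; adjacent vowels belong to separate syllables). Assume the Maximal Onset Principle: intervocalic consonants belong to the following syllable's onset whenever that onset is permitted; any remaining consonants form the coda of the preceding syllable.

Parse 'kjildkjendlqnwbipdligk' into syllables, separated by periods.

Nuclei (vowels): i, e, q, i, i → 5 syllables.
Between /i/ (V1) and /e/ (V2): cluster /ldkj/ — the longest permitted-onset suffix is /kj/; onset = /kj/, preceding coda = /ld/.
Between /e/ (V2) and /q/ (V3): cluster /ndl/ — the longest permitted-onset suffix is /dl/; onset = /dl/, preceding coda = /n/.
Between /q/ (V3) and /i/ (V4): cluster /nwb/ — the longest permitted-onset suffix is /b/; onset = /b/, preceding coda = /nw/.
Between /i/ (V4) and /i/ (V5): cluster /pdl/ — the longest permitted-onset suffix is /dl/; onset = /dl/, preceding coda = /p/.

kjild.kjen.dlqnw.bip.dligk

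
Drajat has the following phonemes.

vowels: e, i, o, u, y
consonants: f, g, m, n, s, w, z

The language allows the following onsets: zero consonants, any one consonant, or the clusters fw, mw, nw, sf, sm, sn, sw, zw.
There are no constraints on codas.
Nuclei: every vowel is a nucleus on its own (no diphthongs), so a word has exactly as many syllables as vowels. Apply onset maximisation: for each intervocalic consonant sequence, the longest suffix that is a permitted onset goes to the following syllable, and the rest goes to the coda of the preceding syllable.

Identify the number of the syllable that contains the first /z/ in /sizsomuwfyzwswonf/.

Nuclei (vowels): i, o, u, y, o → 5 syllables.
V1 /i/ – V2 /o/: /zs/ splits as /z/ + /s/ (/s/ is the longest suffix that is a licit onset).
V2 /o/ – V3 /u/: /m/ → onset of the next syllable (single consonants are always licit onsets).
V3 /u/ – V4 /y/: /wf/ — longest licit onset from the right is /f/, leaving /w/ as coda.
V4 /y/ – V5 /o/: /zwsw/; trying suffixes from longest down, /sw/ is the first permitted one, so coda /zw/ | onset /sw/.
Result: siz.so.muw.fyzw.swonf.
The first /z/ is in the coda of syllable 1 (/siz/).

1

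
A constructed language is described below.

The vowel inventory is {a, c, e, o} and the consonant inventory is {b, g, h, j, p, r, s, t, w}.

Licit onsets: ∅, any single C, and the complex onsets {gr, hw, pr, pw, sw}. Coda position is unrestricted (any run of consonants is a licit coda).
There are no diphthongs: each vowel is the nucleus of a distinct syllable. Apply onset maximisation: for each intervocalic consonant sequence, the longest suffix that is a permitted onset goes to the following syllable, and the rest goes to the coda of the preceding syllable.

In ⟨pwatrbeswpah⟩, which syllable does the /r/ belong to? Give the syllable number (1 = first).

1

The vowels are a, e, a — 3 nuclei, so 3 syllables.
σ1/σ2 boundary: /trb/ splits as /tr/ + /b/ (/b/ is the longest suffix that is a licit onset).
σ2/σ3 boundary: cluster /swp/ — the longest permitted-onset suffix is /p/; onset = /p/, preceding coda = /sw/.
Syllabification: pwatr.besw.pah.
The /r/ is in the coda of syllable 1 (/pwatr/).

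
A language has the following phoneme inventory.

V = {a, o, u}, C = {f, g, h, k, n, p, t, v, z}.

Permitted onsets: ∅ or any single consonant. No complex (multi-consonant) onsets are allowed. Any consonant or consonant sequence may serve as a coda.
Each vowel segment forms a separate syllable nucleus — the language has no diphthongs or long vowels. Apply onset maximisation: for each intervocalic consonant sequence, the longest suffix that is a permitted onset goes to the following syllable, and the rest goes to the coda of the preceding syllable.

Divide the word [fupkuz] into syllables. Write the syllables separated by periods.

fup.kuz

Vowels present: u, u; each is a nucleus, giving 2 syllables.
σ1/σ2 boundary: /pk/ — longest licit onset from the right is /k/, leaving /p/ as coda.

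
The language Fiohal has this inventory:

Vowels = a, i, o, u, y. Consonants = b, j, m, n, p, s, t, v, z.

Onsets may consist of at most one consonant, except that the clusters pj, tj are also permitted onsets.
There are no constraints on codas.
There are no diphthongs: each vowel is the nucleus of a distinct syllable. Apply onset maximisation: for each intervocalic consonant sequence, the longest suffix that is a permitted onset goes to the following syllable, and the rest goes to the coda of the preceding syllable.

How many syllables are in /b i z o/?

2

Nuclei (vowels): i, o → 2 syllables.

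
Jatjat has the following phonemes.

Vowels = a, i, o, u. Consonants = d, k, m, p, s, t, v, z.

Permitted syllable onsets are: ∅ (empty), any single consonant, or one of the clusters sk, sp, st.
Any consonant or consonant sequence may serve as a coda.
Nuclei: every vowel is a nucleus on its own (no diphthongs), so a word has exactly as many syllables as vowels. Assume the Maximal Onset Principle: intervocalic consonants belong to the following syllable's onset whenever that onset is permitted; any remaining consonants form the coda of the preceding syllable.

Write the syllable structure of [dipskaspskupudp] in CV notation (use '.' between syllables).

The vowels are i, a, u, u — 4 nuclei, so 4 syllables.
σ1/σ2 boundary: cluster /psk/ — the longest permitted-onset suffix is /sk/; onset = /sk/, preceding coda = /p/.
σ2/σ3 boundary: /spsk/; trying suffixes from longest down, /sk/ is the first permitted one, so coda /sp/ | onset /sk/.
σ3/σ4 boundary: /p/ is a single consonant, so it becomes the next onset.
Result: dip.skasp.sku.pudp.
Mapping each syllable to C/V: /dip/ → CVC, /skasp/ → CCVCC, /sku/ → CCV, /pudp/ → CVCC.

CVC.CCVCC.CCV.CVCC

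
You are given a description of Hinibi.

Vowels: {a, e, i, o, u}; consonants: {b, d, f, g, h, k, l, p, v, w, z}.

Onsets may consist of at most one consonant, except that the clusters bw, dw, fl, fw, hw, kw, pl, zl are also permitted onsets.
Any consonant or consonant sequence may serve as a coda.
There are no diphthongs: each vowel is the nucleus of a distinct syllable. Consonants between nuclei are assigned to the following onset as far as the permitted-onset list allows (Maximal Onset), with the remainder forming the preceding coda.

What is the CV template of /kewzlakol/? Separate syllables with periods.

CVC.CCV.CVC

Vowels present: e, a, o; each is a nucleus, giving 3 syllables.
/e…a/ gap (V1→V2): cluster /wzl/ — the longest permitted-onset suffix is /zl/; onset = /zl/, preceding coda = /w/.
/a…o/ gap (V2→V3): /k/ is a single consonant, so it becomes the next onset.
Result: kew.zla.kol.
Mapping each syllable to C/V: /kew/ → CVC, /zla/ → CCV, /kol/ → CVC.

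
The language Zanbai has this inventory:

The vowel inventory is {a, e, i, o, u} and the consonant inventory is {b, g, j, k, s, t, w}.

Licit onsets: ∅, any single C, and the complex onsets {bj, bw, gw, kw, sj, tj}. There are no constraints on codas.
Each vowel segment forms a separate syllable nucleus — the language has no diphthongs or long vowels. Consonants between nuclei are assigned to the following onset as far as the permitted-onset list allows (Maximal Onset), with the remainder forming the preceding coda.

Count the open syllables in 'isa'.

2

The vowels are i, a — 2 nuclei, so 2 syllables.
σ1/σ2 boundary: just /s/ — single C goes to the following onset.
Syllabification: i.sa.
Classifying each syllable: /i/ (open), /sa/ (open).
Open syllables: 2.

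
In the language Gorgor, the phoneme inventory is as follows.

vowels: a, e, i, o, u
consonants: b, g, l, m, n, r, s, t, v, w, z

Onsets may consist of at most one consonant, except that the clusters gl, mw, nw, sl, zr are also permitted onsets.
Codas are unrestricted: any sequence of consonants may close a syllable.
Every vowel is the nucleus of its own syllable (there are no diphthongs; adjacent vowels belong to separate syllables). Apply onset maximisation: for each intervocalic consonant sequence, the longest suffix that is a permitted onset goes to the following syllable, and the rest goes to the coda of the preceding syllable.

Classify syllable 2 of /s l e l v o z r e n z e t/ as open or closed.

The vowels are e, o, e, e — 4 nuclei, so 4 syllables.
σ1/σ2 boundary: /lv/ splits as /l/ + /v/ (/v/ is the longest suffix that is a licit onset).
σ2/σ3 boundary: /zr/ is a licit onset in full, so it all attaches to the next syllable.
σ3/σ4 boundary: /nz/ splits as /n/ + /z/ (/z/ is the longest suffix that is a licit onset).
Syllabification: slel.vo.zren.zet.
Syllable 2 is /vo/; it ends in its nucleus with no coda, so it is open.

open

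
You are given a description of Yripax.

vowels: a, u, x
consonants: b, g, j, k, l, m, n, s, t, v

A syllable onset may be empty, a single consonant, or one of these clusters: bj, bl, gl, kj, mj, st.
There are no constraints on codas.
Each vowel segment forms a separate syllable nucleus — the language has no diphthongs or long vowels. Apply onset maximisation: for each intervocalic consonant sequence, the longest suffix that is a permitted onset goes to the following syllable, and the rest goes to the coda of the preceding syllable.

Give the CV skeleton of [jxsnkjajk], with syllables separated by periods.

CVCC.CCVCC

Nuclei (vowels): x, a → 2 syllables.
σ1/σ2 boundary: /snkj/; trying suffixes from longest down, /kj/ is the first permitted one, so coda /sn/ | onset /kj/.
Result: jxsn.kjajk.
Mapping each syllable to C/V: /jxsn/ → CVCC, /kjajk/ → CCVCC.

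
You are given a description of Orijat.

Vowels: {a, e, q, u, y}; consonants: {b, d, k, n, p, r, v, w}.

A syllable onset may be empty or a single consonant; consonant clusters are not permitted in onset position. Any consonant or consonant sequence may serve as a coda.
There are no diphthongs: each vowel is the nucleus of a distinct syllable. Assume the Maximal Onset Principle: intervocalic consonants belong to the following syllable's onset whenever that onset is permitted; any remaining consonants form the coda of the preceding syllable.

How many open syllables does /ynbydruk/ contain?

0

Nuclei (vowels): y, y, u → 3 syllables.
σ1/σ2 boundary: /nb/ — longest licit onset from the right is /b/, leaving /n/ as coda.
σ2/σ3 boundary: /dr/ — longest licit onset from the right is /r/, leaving /d/ as coda.
Putting it together: yn.byd.ruk.
Classifying each syllable: /yn/ (closed), /byd/ (closed), /ruk/ (closed).
Open syllables: 0.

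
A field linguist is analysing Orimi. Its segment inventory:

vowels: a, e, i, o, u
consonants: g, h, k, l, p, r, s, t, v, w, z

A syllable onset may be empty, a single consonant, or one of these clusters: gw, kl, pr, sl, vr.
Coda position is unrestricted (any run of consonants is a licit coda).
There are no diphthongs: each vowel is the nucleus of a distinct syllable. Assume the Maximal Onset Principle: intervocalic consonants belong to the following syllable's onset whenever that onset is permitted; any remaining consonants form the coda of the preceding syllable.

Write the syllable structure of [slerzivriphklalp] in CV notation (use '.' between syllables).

CCVC.CV.CCVCC.CCVCC

The vowels are e, i, i, a — 4 nuclei, so 4 syllables.
V1 /e/ – V2 /i/: /rz/ splits as /r/ + /z/ (/z/ is the longest suffix that is a licit onset).
V2 /i/ – V3 /i/: /vr/ — entire cluster is a permitted onset → onset /vr/, coda ∅.
V3 /i/ – V4 /a/: /phkl/ — longest licit onset from the right is /kl/, leaving /ph/ as coda.
So the parse is sler.zi.vriph.klalp.
Mapping each syllable to C/V: /sler/ → CCVC, /zi/ → CV, /vriph/ → CCVCC, /klalp/ → CCVCC.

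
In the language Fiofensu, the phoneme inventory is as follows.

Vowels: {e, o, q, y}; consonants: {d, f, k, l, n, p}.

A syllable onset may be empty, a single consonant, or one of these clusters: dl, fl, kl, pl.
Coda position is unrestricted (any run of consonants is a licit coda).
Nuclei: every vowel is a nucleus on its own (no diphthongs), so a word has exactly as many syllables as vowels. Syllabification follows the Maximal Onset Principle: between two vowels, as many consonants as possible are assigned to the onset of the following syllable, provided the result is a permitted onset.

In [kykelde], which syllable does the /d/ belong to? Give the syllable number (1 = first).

The vowels are y, e, e — 3 nuclei, so 3 syllables.
/y…e/ gap (V1→V2): /k/ is a single consonant, so it becomes the next onset.
/e…e/ gap (V2→V3): /ld/ — longest licit onset from the right is /d/, leaving /l/ as coda.
Putting it together: ky.kel.de.
The /d/ is in the onset of syllable 3 (/de/).

3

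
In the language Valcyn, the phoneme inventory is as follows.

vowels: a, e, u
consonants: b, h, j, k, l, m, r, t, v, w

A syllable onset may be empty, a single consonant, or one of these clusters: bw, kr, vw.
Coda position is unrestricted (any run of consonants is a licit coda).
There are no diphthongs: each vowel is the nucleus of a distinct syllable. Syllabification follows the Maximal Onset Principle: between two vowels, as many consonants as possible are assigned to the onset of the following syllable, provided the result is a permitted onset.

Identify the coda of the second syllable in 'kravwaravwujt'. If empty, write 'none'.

The vowels are a, a, a, u — 4 nuclei, so 4 syllables.
Between /a/ (V1) and /a/ (V2): /vw/ is a licit onset in full, so it all attaches to the next syllable.
Between /a/ (V2) and /a/ (V3): /r/ → onset of the next syllable (single consonants are always licit onsets).
Between /a/ (V3) and /u/ (V4): /vw/ — entire cluster is a permitted onset → onset /vw/, coda ∅.
Syllabification: kra.vwa.ra.vwujt.
Syllable 2 is /vwa/: onset /vw/, nucleus /a/, coda ∅.

none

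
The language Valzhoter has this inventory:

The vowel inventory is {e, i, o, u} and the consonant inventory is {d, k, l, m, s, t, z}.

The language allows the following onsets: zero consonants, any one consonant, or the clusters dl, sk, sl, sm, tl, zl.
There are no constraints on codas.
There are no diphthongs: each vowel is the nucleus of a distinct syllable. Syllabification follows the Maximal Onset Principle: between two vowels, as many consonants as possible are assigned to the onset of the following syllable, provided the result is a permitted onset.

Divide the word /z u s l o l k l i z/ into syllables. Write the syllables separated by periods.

Nuclei (vowels): u, o, i → 3 syllables.
V1 /u/ – V2 /o/: /sl/ is a licit onset in full, so it all attaches to the next syllable.
V2 /o/ – V3 /i/: cluster /lkl/ — the longest permitted-onset suffix is /l/; onset = /l/, preceding coda = /lk/.

zu.slolk.liz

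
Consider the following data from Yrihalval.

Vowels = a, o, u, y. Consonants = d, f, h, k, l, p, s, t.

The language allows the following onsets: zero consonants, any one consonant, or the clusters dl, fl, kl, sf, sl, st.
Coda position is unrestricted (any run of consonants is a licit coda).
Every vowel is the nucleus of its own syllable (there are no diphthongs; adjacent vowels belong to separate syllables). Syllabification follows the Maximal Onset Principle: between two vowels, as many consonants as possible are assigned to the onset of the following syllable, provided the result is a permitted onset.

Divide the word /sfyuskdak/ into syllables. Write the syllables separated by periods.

Vowels present: y, u, a; each is a nucleus, giving 3 syllables.
σ1/σ2 boundary: hiatus — the boundary sits between the two vowels.
σ2/σ3 boundary: cluster /skd/ — the longest permitted-onset suffix is /d/; onset = /d/, preceding coda = /sk/.

sfy.usk.dak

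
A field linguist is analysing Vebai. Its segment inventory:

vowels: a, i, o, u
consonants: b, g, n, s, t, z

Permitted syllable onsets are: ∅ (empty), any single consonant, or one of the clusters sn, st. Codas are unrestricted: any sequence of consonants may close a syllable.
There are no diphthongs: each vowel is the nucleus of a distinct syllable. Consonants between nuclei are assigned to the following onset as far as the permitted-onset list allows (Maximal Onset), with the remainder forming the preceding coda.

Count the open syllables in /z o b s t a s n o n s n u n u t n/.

The vowels are o, a, o, u, u — 5 nuclei, so 5 syllables.
Between /o/ (V1) and /a/ (V2): /bst/ — longest licit onset from the right is /st/, leaving /b/ as coda.
Between /a/ (V2) and /o/ (V3): /sn/ is a licit onset in full, so it all attaches to the next syllable.
Between /o/ (V3) and /u/ (V4): /nsn/ — longest licit onset from the right is /sn/, leaving /n/ as coda.
Between /u/ (V4) and /u/ (V5): /n/ is a single consonant, so it becomes the next onset.
So the parse is zob.sta.snon.snu.nutn.
Classifying each syllable: /zob/ (closed), /sta/ (open), /snon/ (closed), /snu/ (open), /nutn/ (closed).
Open syllables: 2.

2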